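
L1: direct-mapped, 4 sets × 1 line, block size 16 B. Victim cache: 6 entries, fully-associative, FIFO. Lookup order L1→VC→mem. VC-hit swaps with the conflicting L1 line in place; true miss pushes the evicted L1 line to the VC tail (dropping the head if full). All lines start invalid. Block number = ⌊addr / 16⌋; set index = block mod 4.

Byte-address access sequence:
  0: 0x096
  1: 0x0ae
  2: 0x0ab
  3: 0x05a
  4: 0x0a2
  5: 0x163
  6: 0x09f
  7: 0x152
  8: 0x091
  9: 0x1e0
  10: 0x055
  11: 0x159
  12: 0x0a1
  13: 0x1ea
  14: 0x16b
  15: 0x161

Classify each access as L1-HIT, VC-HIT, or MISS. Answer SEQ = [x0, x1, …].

  [0] addr=0x96 blk=9 s=1: MISS | VC []
  [1] addr=0xae blk=10 s=2: MISS | VC []
  [2] addr=0xab blk=10 s=2: L1-HIT | VC []
  [3] addr=0x5a blk=5 s=1: MISS | VC [9]
  [4] addr=0xa2 blk=10 s=2: L1-HIT | VC [9]
  [5] addr=0x163 blk=22 s=2: MISS | VC [9, 10]
  [6] addr=0x9f blk=9 s=1: VC-HIT | VC [5, 10]
  [7] addr=0x152 blk=21 s=1: MISS | VC [5, 10, 9]
  [8] addr=0x91 blk=9 s=1: VC-HIT | VC [5, 10, 21]
  [9] addr=0x1e0 blk=30 s=2: MISS | VC [5, 10, 21, 22]
  [10] addr=0x55 blk=5 s=1: VC-HIT | VC [9, 10, 21, 22]
  [11] addr=0x159 blk=21 s=1: VC-HIT | VC [9, 10, 5, 22]
  [12] addr=0xa1 blk=10 s=2: VC-HIT | VC [9, 30, 5, 22]
  [13] addr=0x1ea blk=30 s=2: VC-HIT | VC [9, 10, 5, 22]
  [14] addr=0x16b blk=22 s=2: VC-HIT | VC [9, 10, 5, 30]
  [15] addr=0x161 blk=22 s=2: L1-HIT | VC [9, 10, 5, 30]

SEQ = [MISS, MISS, L1-HIT, MISS, L1-HIT, MISS, VC-HIT, MISS, VC-HIT, MISS, VC-HIT, VC-HIT, VC-HIT, VC-HIT, VC-HIT, L1-HIT]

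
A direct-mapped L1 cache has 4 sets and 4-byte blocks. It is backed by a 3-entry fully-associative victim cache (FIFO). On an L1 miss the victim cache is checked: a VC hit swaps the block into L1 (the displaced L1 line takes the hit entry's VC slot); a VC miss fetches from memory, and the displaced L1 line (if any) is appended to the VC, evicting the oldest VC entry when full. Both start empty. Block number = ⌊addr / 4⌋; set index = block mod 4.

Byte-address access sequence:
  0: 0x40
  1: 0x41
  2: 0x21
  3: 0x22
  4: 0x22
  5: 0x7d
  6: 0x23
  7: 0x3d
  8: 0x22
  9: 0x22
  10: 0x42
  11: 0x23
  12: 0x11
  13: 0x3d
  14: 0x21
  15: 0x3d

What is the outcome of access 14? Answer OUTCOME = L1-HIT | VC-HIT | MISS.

OUTCOME = VC-HIT

#0 0x40→b16/s0 MISS; vc=[]
#1 0x41→b16/s0 L1-HIT; vc=[]
#2 0x21→b8/s0 MISS; vc=[16]
#3 0x22→b8/s0 L1-HIT; vc=[16]
#4 0x22→b8/s0 L1-HIT; vc=[16]
#5 0x7d→b31/s3 MISS; vc=[16]
#6 0x23→b8/s0 L1-HIT; vc=[16]
#7 0x3d→b15/s3 MISS; vc=[16,31]
#8 0x22→b8/s0 L1-HIT; vc=[16,31]
#9 0x22→b8/s0 L1-HIT; vc=[16,31]
#10 0x42→b16/s0 VC-HIT; vc=[8,31]
#11 0x23→b8/s0 VC-HIT; vc=[16,31]
#12 0x11→b4/s0 MISS; vc=[16,31,8]
#13 0x3d→b15/s3 L1-HIT; vc=[16,31,8]
#14 0x21→b8/s0 VC-HIT; vc=[16,31,4]
#15 0x3d→b15/s3 L1-HIT; vc=[16,31,4]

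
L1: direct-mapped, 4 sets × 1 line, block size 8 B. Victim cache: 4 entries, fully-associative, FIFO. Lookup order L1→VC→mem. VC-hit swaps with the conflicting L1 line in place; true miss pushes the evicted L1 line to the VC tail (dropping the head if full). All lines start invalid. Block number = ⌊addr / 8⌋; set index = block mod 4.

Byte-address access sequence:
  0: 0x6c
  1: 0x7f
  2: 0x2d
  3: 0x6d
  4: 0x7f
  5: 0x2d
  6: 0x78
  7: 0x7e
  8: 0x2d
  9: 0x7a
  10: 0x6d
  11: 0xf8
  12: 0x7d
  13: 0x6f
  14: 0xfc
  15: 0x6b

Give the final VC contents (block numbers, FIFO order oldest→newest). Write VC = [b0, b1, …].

VC = [5, 15]

0: 0x6c (blk 13, set 1) → MISS  vc=[]
1: 0x7f (blk 15, set 3) → MISS  vc=[]
2: 0x2d (blk 5, set 1) → MISS  vc=[13]
3: 0x6d (blk 13, set 1) → VC-HIT  vc=[5]
4: 0x7f (blk 15, set 3) → L1-HIT  vc=[5]
5: 0x2d (blk 5, set 1) → VC-HIT  vc=[13]
6: 0x78 (blk 15, set 3) → L1-HIT  vc=[13]
7: 0x7e (blk 15, set 3) → L1-HIT  vc=[13]
8: 0x2d (blk 5, set 1) → L1-HIT  vc=[13]
9: 0x7a (blk 15, set 3) → L1-HIT  vc=[13]
10: 0x6d (blk 13, set 1) → VC-HIT  vc=[5]
11: 0xf8 (blk 31, set 3) → MISS  vc=[5, 15]
12: 0x7d (blk 15, set 3) → VC-HIT  vc=[5, 31]
13: 0x6f (blk 13, set 1) → L1-HIT  vc=[5, 31]
14: 0xfc (blk 31, set 3) → VC-HIT  vc=[5, 15]
15: 0x6b (blk 13, set 1) → L1-HIT  vc=[5, 15]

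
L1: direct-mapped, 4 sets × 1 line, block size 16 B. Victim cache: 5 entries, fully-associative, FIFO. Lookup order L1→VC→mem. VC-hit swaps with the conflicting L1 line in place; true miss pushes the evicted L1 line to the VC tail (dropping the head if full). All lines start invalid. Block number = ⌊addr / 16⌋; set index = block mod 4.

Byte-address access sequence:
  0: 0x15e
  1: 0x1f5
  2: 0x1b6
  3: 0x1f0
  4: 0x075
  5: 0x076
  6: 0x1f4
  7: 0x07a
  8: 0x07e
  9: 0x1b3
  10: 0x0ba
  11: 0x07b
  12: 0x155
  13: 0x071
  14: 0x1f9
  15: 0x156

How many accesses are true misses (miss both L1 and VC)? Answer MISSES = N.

#0 0x15e→b21/s1 MISS; vc=[]
#1 0x1f5→b31/s3 MISS; vc=[]
#2 0x1b6→b27/s3 MISS; vc=[31]
#3 0x1f0→b31/s3 VC-HIT; vc=[27]
#4 0x75→b7/s3 MISS; vc=[27,31]
#5 0x76→b7/s3 L1-HIT; vc=[27,31]
#6 0x1f4→b31/s3 VC-HIT; vc=[27,7]
#7 0x7a→b7/s3 VC-HIT; vc=[27,31]
#8 0x7e→b7/s3 L1-HIT; vc=[27,31]
#9 0x1b3→b27/s3 VC-HIT; vc=[7,31]
#10 0xba→b11/s3 MISS; vc=[7,31,27]
#11 0x7b→b7/s3 VC-HIT; vc=[11,31,27]
#12 0x155→b21/s1 L1-HIT; vc=[11,31,27]
#13 0x71→b7/s3 L1-HIT; vc=[11,31,27]
#14 0x1f9→b31/s3 VC-HIT; vc=[11,7,27]
#15 0x156→b21/s1 L1-HIT; vc=[11,7,27]

MISSES = 5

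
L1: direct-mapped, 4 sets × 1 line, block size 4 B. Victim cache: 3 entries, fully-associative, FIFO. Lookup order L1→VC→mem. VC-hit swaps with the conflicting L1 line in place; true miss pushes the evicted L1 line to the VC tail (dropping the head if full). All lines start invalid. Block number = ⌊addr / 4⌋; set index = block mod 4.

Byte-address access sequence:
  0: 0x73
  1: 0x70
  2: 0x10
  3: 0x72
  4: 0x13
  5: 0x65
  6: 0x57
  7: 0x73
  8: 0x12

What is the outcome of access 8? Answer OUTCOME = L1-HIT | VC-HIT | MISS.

OUTCOME = VC-HIT

  [0] addr=0x73 blk=28 s=0: MISS | VC []
  [1] addr=0x70 blk=28 s=0: L1-HIT | VC []
  [2] addr=0x10 blk=4 s=0: MISS | VC [28]
  [3] addr=0x72 blk=28 s=0: VC-HIT | VC [4]
  [4] addr=0x13 blk=4 s=0: VC-HIT | VC [28]
  [5] addr=0x65 blk=25 s=1: MISS | VC [28]
  [6] addr=0x57 blk=21 s=1: MISS | VC [28, 25]
  [7] addr=0x73 blk=28 s=0: VC-HIT | VC [4, 25]
  [8] addr=0x12 blk=4 s=0: VC-HIT | VC [28, 25]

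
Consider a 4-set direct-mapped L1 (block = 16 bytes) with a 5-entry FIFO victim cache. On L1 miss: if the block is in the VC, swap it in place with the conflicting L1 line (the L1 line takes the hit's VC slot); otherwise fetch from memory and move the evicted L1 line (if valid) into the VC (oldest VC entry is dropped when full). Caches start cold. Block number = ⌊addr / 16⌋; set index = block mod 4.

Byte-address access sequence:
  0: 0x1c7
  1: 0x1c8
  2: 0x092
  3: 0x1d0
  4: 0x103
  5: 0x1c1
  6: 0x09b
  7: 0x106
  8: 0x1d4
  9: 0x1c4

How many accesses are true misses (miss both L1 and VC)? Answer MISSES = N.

0: 0x1c7 (blk 28, set 0) → MISS  vc=[]
1: 0x1c8 (blk 28, set 0) → L1-HIT  vc=[]
2: 0x92 (blk 9, set 1) → MISS  vc=[]
3: 0x1d0 (blk 29, set 1) → MISS  vc=[9]
4: 0x103 (blk 16, set 0) → MISS  vc=[9, 28]
5: 0x1c1 (blk 28, set 0) → VC-HIT  vc=[9, 16]
6: 0x9b (blk 9, set 1) → VC-HIT  vc=[29, 16]
7: 0x106 (blk 16, set 0) → VC-HIT  vc=[29, 28]
8: 0x1d4 (blk 29, set 1) → VC-HIT  vc=[9, 28]
9: 0x1c4 (blk 28, set 0) → VC-HIT  vc=[9, 16]

MISSES = 4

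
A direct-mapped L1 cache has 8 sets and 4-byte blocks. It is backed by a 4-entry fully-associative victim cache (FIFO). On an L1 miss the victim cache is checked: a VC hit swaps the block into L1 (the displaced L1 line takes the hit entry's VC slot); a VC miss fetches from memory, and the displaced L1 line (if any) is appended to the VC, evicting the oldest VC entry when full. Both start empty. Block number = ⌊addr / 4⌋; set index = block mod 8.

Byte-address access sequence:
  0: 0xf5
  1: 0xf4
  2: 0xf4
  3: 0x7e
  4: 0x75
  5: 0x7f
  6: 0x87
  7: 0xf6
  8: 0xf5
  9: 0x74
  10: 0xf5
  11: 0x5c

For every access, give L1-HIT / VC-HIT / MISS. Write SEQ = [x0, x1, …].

0: 0xf5 (blk 61, set 5) → MISS  vc=[]
1: 0xf4 (blk 61, set 5) → L1-HIT  vc=[]
2: 0xf4 (blk 61, set 5) → L1-HIT  vc=[]
3: 0x7e (blk 31, set 7) → MISS  vc=[]
4: 0x75 (blk 29, set 5) → MISS  vc=[61]
5: 0x7f (blk 31, set 7) → L1-HIT  vc=[61]
6: 0x87 (blk 33, set 1) → MISS  vc=[61]
7: 0xf6 (blk 61, set 5) → VC-HIT  vc=[29]
8: 0xf5 (blk 61, set 5) → L1-HIT  vc=[29]
9: 0x74 (blk 29, set 5) → VC-HIT  vc=[61]
10: 0xf5 (blk 61, set 5) → VC-HIT  vc=[29]
11: 0x5c (blk 23, set 7) → MISS  vc=[29, 31]

SEQ = [MISS, L1-HIT, L1-HIT, MISS, MISS, L1-HIT, MISS, VC-HIT, L1-HIT, VC-HIT, VC-HIT, MISS]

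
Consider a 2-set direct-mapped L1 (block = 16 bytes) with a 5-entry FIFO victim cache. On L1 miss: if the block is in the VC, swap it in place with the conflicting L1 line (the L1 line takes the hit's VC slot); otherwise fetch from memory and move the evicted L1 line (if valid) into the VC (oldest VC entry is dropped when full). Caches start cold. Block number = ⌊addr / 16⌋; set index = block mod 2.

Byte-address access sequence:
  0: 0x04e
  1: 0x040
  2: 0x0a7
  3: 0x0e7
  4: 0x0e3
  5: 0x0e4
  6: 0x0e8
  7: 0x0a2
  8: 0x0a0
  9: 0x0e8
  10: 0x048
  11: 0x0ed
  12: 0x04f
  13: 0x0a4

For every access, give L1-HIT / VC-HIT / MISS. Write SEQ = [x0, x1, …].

SEQ = [MISS, L1-HIT, MISS, MISS, L1-HIT, L1-HIT, L1-HIT, VC-HIT, L1-HIT, VC-HIT, VC-HIT, VC-HIT, VC-HIT, VC-HIT]

#0 0x4e→b4/s0 MISS; vc=[]
#1 0x40→b4/s0 L1-HIT; vc=[]
#2 0xa7→b10/s0 MISS; vc=[4]
#3 0xe7→b14/s0 MISS; vc=[4,10]
#4 0xe3→b14/s0 L1-HIT; vc=[4,10]
#5 0xe4→b14/s0 L1-HIT; vc=[4,10]
#6 0xe8→b14/s0 L1-HIT; vc=[4,10]
#7 0xa2→b10/s0 VC-HIT; vc=[4,14]
#8 0xa0→b10/s0 L1-HIT; vc=[4,14]
#9 0xe8→b14/s0 VC-HIT; vc=[4,10]
#10 0x48→b4/s0 VC-HIT; vc=[14,10]
#11 0xed→b14/s0 VC-HIT; vc=[4,10]
#12 0x4f→b4/s0 VC-HIT; vc=[14,10]
#13 0xa4→b10/s0 VC-HIT; vc=[14,4]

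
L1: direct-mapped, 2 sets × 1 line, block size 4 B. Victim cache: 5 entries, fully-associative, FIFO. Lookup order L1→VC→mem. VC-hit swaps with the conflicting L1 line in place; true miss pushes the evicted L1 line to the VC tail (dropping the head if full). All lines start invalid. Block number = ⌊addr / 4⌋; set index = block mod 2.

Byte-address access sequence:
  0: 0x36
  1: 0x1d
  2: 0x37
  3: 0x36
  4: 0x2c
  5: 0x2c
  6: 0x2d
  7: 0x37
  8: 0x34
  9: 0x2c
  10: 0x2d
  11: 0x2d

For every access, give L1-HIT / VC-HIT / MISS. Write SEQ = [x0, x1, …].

#0 0x36→b13/s1 MISS; vc=[]
#1 0x1d→b7/s1 MISS; vc=[13]
#2 0x37→b13/s1 VC-HIT; vc=[7]
#3 0x36→b13/s1 L1-HIT; vc=[7]
#4 0x2c→b11/s1 MISS; vc=[7,13]
#5 0x2c→b11/s1 L1-HIT; vc=[7,13]
#6 0x2d→b11/s1 L1-HIT; vc=[7,13]
#7 0x37→b13/s1 VC-HIT; vc=[7,11]
#8 0x34→b13/s1 L1-HIT; vc=[7,11]
#9 0x2c→b11/s1 VC-HIT; vc=[7,13]
#10 0x2d→b11/s1 L1-HIT; vc=[7,13]
#11 0x2d→b11/s1 L1-HIT; vc=[7,13]

SEQ = [MISS, MISS, VC-HIT, L1-HIT, MISS, L1-HIT, L1-HIT, VC-HIT, L1-HIT, VC-HIT, L1-HIT, L1-HIT]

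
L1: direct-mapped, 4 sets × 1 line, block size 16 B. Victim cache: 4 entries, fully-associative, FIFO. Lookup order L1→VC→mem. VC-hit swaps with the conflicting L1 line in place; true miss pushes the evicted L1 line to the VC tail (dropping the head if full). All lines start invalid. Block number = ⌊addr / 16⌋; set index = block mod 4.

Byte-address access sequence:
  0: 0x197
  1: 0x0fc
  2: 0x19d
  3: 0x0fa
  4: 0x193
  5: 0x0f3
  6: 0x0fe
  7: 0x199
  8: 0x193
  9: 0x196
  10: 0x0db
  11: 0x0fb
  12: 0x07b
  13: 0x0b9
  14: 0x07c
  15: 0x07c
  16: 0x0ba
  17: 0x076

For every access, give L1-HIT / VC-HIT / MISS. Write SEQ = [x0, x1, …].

#0 0x197→b25/s1 MISS; vc=[]
#1 0xfc→b15/s3 MISS; vc=[]
#2 0x19d→b25/s1 L1-HIT; vc=[]
#3 0xfa→b15/s3 L1-HIT; vc=[]
#4 0x193→b25/s1 L1-HIT; vc=[]
#5 0xf3→b15/s3 L1-HIT; vc=[]
#6 0xfe→b15/s3 L1-HIT; vc=[]
#7 0x199→b25/s1 L1-HIT; vc=[]
#8 0x193→b25/s1 L1-HIT; vc=[]
#9 0x196→b25/s1 L1-HIT; vc=[]
#10 0xdb→b13/s1 MISS; vc=[25]
#11 0xfb→b15/s3 L1-HIT; vc=[25]
#12 0x7b→b7/s3 MISS; vc=[25,15]
#13 0xb9→b11/s3 MISS; vc=[25,15,7]
#14 0x7c→b7/s3 VC-HIT; vc=[25,15,11]
#15 0x7c→b7/s3 L1-HIT; vc=[25,15,11]
#16 0xba→b11/s3 VC-HIT; vc=[25,15,7]
#17 0x76→b7/s3 VC-HIT; vc=[25,15,11]

SEQ = [MISS, MISS, L1-HIT, L1-HIT, L1-HIT, L1-HIT, L1-HIT, L1-HIT, L1-HIT, L1-HIT, MISS, L1-HIT, MISS, MISS, VC-HIT, L1-HIT, VC-HIT, VC-HIT]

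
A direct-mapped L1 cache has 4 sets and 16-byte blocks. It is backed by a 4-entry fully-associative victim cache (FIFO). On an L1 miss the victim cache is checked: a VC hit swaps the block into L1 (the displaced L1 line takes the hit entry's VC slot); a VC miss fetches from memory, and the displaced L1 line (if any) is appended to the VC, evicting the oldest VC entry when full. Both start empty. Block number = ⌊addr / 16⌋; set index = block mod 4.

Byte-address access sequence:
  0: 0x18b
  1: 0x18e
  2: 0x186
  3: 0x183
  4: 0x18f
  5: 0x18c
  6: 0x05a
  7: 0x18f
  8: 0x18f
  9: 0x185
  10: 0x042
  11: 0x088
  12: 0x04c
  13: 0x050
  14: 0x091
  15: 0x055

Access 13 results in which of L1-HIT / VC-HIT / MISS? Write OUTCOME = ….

0: 0x18b (blk 24, set 0) → MISS  vc=[]
1: 0x18e (blk 24, set 0) → L1-HIT  vc=[]
2: 0x186 (blk 24, set 0) → L1-HIT  vc=[]
3: 0x183 (blk 24, set 0) → L1-HIT  vc=[]
4: 0x18f (blk 24, set 0) → L1-HIT  vc=[]
5: 0x18c (blk 24, set 0) → L1-HIT  vc=[]
6: 0x5a (blk 5, set 1) → MISS  vc=[]
7: 0x18f (blk 24, set 0) → L1-HIT  vc=[]
8: 0x18f (blk 24, set 0) → L1-HIT  vc=[]
9: 0x185 (blk 24, set 0) → L1-HIT  vc=[]
10: 0x42 (blk 4, set 0) → MISS  vc=[24]
11: 0x88 (blk 8, set 0) → MISS  vc=[24, 4]
12: 0x4c (blk 4, set 0) → VC-HIT  vc=[24, 8]
13: 0x50 (blk 5, set 1) → L1-HIT  vc=[24, 8]
14: 0x91 (blk 9, set 1) → MISS  vc=[24, 8, 5]
15: 0x55 (blk 5, set 1) → VC-HIT  vc=[24, 8, 9]

OUTCOME = L1-HIT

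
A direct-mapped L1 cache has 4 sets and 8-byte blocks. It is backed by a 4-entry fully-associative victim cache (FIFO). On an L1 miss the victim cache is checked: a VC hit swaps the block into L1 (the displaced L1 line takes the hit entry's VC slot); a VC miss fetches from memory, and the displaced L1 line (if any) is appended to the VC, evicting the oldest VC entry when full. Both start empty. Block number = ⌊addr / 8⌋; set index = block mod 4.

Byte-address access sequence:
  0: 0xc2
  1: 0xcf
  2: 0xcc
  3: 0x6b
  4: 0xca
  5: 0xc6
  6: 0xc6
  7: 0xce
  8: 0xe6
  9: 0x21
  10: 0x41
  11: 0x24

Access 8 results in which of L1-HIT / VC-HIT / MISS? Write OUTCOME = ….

#0 0xc2→b24/s0 MISS; vc=[]
#1 0xcf→b25/s1 MISS; vc=[]
#2 0xcc→b25/s1 L1-HIT; vc=[]
#3 0x6b→b13/s1 MISS; vc=[25]
#4 0xca→b25/s1 VC-HIT; vc=[13]
#5 0xc6→b24/s0 L1-HIT; vc=[13]
#6 0xc6→b24/s0 L1-HIT; vc=[13]
#7 0xce→b25/s1 L1-HIT; vc=[13]
#8 0xe6→b28/s0 MISS; vc=[13,24]
#9 0x21→b4/s0 MISS; vc=[13,24,28]
#10 0x41→b8/s0 MISS; vc=[13,24,28,4]
#11 0x24→b4/s0 VC-HIT; vc=[13,24,28,8]

OUTCOME = MISS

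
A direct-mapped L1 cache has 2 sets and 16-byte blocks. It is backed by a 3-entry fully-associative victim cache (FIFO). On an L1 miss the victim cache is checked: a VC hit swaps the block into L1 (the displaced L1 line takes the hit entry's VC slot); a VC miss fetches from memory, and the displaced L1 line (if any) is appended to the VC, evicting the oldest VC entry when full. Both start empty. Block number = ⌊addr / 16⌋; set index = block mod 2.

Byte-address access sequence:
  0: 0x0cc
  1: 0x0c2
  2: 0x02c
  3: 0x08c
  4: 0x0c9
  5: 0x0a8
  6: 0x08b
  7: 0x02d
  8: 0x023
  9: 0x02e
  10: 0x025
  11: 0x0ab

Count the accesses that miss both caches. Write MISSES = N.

0: 0xcc (blk 12, set 0) → MISS  vc=[]
1: 0xc2 (blk 12, set 0) → L1-HIT  vc=[]
2: 0x2c (blk 2, set 0) → MISS  vc=[12]
3: 0x8c (blk 8, set 0) → MISS  vc=[12, 2]
4: 0xc9 (blk 12, set 0) → VC-HIT  vc=[8, 2]
5: 0xa8 (blk 10, set 0) → MISS  vc=[8, 2, 12]
6: 0x8b (blk 8, set 0) → VC-HIT  vc=[10, 2, 12]
7: 0x2d (blk 2, set 0) → VC-HIT  vc=[10, 8, 12]
8: 0x23 (blk 2, set 0) → L1-HIT  vc=[10, 8, 12]
9: 0x2e (blk 2, set 0) → L1-HIT  vc=[10, 8, 12]
10: 0x25 (blk 2, set 0) → L1-HIT  vc=[10, 8, 12]
11: 0xab (blk 10, set 0) → VC-HIT  vc=[2, 8, 12]

MISSES = 4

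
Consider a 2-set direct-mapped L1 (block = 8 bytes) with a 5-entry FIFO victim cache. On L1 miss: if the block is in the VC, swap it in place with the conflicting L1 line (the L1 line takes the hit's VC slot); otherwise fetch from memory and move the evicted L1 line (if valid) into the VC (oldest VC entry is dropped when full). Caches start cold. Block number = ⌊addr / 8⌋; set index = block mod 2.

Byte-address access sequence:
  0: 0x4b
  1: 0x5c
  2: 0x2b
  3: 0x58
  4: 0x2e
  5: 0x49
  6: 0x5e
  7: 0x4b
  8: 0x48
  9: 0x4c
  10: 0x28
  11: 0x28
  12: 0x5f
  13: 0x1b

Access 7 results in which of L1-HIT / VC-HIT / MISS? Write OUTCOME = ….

0: 0x4b (blk 9, set 1) → MISS  vc=[]
1: 0x5c (blk 11, set 1) → MISS  vc=[9]
2: 0x2b (blk 5, set 1) → MISS  vc=[9, 11]
3: 0x58 (blk 11, set 1) → VC-HIT  vc=[9, 5]
4: 0x2e (blk 5, set 1) → VC-HIT  vc=[9, 11]
5: 0x49 (blk 9, set 1) → VC-HIT  vc=[5, 11]
6: 0x5e (blk 11, set 1) → VC-HIT  vc=[5, 9]
7: 0x4b (blk 9, set 1) → VC-HIT  vc=[5, 11]
8: 0x48 (blk 9, set 1) → L1-HIT  vc=[5, 11]
9: 0x4c (blk 9, set 1) → L1-HIT  vc=[5, 11]
10: 0x28 (blk 5, set 1) → VC-HIT  vc=[9, 11]
11: 0x28 (blk 5, set 1) → L1-HIT  vc=[9, 11]
12: 0x5f (blk 11, set 1) → VC-HIT  vc=[9, 5]
13: 0x1b (blk 3, set 1) → MISS  vc=[9, 5, 11]

OUTCOME = VC-HIT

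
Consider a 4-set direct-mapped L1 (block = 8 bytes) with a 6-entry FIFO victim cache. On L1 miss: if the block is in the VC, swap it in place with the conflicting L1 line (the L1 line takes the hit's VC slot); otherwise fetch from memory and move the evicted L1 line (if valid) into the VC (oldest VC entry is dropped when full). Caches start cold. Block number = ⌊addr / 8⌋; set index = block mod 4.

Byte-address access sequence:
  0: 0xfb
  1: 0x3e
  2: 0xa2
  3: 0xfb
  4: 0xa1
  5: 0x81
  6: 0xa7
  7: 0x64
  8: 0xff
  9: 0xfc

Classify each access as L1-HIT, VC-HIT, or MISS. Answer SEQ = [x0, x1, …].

SEQ = [MISS, MISS, MISS, VC-HIT, L1-HIT, MISS, VC-HIT, MISS, L1-HIT, L1-HIT]

0: 0xfb (blk 31, set 3) → MISS  vc=[]
1: 0x3e (blk 7, set 3) → MISS  vc=[31]
2: 0xa2 (blk 20, set 0) → MISS  vc=[31]
3: 0xfb (blk 31, set 3) → VC-HIT  vc=[7]
4: 0xa1 (blk 20, set 0) → L1-HIT  vc=[7]
5: 0x81 (blk 16, set 0) → MISS  vc=[7, 20]
6: 0xa7 (blk 20, set 0) → VC-HIT  vc=[7, 16]
7: 0x64 (blk 12, set 0) → MISS  vc=[7, 16, 20]
8: 0xff (blk 31, set 3) → L1-HIT  vc=[7, 16, 20]
9: 0xfc (blk 31, set 3) → L1-HIT  vc=[7, 16, 20]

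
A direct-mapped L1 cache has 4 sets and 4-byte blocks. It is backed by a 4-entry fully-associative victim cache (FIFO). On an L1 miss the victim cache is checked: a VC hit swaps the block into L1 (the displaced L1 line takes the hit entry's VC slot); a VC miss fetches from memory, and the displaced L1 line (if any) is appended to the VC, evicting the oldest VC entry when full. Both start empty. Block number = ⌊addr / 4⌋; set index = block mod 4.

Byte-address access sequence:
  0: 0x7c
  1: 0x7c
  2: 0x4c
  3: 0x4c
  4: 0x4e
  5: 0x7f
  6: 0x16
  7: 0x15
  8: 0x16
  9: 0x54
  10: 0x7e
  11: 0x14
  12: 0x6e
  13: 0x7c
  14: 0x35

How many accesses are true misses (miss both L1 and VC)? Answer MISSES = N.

  [0] addr=0x7c blk=31 s=3: MISS | VC []
  [1] addr=0x7c blk=31 s=3: L1-HIT | VC []
  [2] addr=0x4c blk=19 s=3: MISS | VC [31]
  [3] addr=0x4c blk=19 s=3: L1-HIT | VC [31]
  [4] addr=0x4e blk=19 s=3: L1-HIT | VC [31]
  [5] addr=0x7f blk=31 s=3: VC-HIT | VC [19]
  [6] addr=0x16 blk=5 s=1: MISS | VC [19]
  [7] addr=0x15 blk=5 s=1: L1-HIT | VC [19]
  [8] addr=0x16 blk=5 s=1: L1-HIT | VC [19]
  [9] addr=0x54 blk=21 s=1: MISS | VC [19, 5]
  [10] addr=0x7e blk=31 s=3: L1-HIT | VC [19, 5]
  [11] addr=0x14 blk=5 s=1: VC-HIT | VC [19, 21]
  [12] addr=0x6e blk=27 s=3: MISS | VC [19, 21, 31]
  [13] addr=0x7c blk=31 s=3: VC-HIT | VC [19, 21, 27]
  [14] addr=0x35 blk=13 s=1: MISS | VC [19, 21, 27, 5]

MISSES = 6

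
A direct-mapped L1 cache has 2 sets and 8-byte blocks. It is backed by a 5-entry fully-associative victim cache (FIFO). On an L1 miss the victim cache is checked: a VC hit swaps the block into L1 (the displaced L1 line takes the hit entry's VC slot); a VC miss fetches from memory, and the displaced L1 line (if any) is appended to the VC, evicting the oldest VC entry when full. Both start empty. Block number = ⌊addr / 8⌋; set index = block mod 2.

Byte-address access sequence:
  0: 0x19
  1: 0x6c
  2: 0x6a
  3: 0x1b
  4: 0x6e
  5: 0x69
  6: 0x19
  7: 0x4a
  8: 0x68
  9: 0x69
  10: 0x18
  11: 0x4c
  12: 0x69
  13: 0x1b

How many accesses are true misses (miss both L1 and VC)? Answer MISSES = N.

MISSES = 3

0: 0x19 (blk 3, set 1) → MISS  vc=[]
1: 0x6c (blk 13, set 1) → MISS  vc=[3]
2: 0x6a (blk 13, set 1) → L1-HIT  vc=[3]
3: 0x1b (blk 3, set 1) → VC-HIT  vc=[13]
4: 0x6e (blk 13, set 1) → VC-HIT  vc=[3]
5: 0x69 (blk 13, set 1) → L1-HIT  vc=[3]
6: 0x19 (blk 3, set 1) → VC-HIT  vc=[13]
7: 0x4a (blk 9, set 1) → MISS  vc=[13, 3]
8: 0x68 (blk 13, set 1) → VC-HIT  vc=[9, 3]
9: 0x69 (blk 13, set 1) → L1-HIT  vc=[9, 3]
10: 0x18 (blk 3, set 1) → VC-HIT  vc=[9, 13]
11: 0x4c (blk 9, set 1) → VC-HIT  vc=[3, 13]
12: 0x69 (blk 13, set 1) → VC-HIT  vc=[3, 9]
13: 0x1b (blk 3, set 1) → VC-HIT  vc=[13, 9]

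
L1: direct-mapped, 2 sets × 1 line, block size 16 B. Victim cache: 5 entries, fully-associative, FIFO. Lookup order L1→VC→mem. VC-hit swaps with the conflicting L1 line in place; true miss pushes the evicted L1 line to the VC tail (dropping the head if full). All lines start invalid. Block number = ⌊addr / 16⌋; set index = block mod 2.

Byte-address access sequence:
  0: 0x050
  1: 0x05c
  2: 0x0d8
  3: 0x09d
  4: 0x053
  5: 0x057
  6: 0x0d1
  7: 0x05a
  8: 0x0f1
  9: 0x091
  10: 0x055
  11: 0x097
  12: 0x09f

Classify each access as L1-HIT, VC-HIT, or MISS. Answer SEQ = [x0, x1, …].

0: 0x50 (blk 5, set 1) → MISS  vc=[]
1: 0x5c (blk 5, set 1) → L1-HIT  vc=[]
2: 0xd8 (blk 13, set 1) → MISS  vc=[5]
3: 0x9d (blk 9, set 1) → MISS  vc=[5, 13]
4: 0x53 (blk 5, set 1) → VC-HIT  vc=[9, 13]
5: 0x57 (blk 5, set 1) → L1-HIT  vc=[9, 13]
6: 0xd1 (blk 13, set 1) → VC-HIT  vc=[9, 5]
7: 0x5a (blk 5, set 1) → VC-HIT  vc=[9, 13]
8: 0xf1 (blk 15, set 1) → MISS  vc=[9, 13, 5]
9: 0x91 (blk 9, set 1) → VC-HIT  vc=[15, 13, 5]
10: 0x55 (blk 5, set 1) → VC-HIT  vc=[15, 13, 9]
11: 0x97 (blk 9, set 1) → VC-HIT  vc=[15, 13, 5]
12: 0x9f (blk 9, set 1) → L1-HIT  vc=[15, 13, 5]

SEQ = [MISS, L1-HIT, MISS, MISS, VC-HIT, L1-HIT, VC-HIT, VC-HIT, MISS, VC-HIT, VC-HIT, VC-HIT, L1-HIT]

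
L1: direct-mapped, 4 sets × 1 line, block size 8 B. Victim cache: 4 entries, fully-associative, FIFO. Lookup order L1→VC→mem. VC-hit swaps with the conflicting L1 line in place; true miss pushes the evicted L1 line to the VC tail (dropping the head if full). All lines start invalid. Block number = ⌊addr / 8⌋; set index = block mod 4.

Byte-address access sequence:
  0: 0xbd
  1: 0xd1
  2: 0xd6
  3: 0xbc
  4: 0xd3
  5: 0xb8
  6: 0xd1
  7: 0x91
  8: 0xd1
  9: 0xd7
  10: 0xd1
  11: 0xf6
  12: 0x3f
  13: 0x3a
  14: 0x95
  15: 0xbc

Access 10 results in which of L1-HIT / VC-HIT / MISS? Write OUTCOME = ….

0: 0xbd (blk 23, set 3) → MISS  vc=[]
1: 0xd1 (blk 26, set 2) → MISS  vc=[]
2: 0xd6 (blk 26, set 2) → L1-HIT  vc=[]
3: 0xbc (blk 23, set 3) → L1-HIT  vc=[]
4: 0xd3 (blk 26, set 2) → L1-HIT  vc=[]
5: 0xb8 (blk 23, set 3) → L1-HIT  vc=[]
6: 0xd1 (blk 26, set 2) → L1-HIT  vc=[]
7: 0x91 (blk 18, set 2) → MISS  vc=[26]
8: 0xd1 (blk 26, set 2) → VC-HIT  vc=[18]
9: 0xd7 (blk 26, set 2) → L1-HIT  vc=[18]
10: 0xd1 (blk 26, set 2) → L1-HIT  vc=[18]
11: 0xf6 (blk 30, set 2) → MISS  vc=[18, 26]
12: 0x3f (blk 7, set 3) → MISS  vc=[18, 26, 23]
13: 0x3a (blk 7, set 3) → L1-HIT  vc=[18, 26, 23]
14: 0x95 (blk 18, set 2) → VC-HIT  vc=[30, 26, 23]
15: 0xbc (blk 23, set 3) → VC-HIT  vc=[30, 26, 7]

OUTCOME = L1-HIT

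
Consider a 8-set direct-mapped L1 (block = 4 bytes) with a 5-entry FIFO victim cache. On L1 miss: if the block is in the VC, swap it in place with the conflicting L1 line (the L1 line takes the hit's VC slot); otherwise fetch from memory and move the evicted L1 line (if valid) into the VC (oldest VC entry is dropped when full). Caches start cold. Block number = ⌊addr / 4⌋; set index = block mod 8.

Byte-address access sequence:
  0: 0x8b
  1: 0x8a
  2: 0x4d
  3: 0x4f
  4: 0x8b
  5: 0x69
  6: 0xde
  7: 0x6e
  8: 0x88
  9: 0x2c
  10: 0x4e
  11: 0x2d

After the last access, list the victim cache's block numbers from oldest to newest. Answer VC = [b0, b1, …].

0: 0x8b (blk 34, set 2) → MISS  vc=[]
1: 0x8a (blk 34, set 2) → L1-HIT  vc=[]
2: 0x4d (blk 19, set 3) → MISS  vc=[]
3: 0x4f (blk 19, set 3) → L1-HIT  vc=[]
4: 0x8b (blk 34, set 2) → L1-HIT  vc=[]
5: 0x69 (blk 26, set 2) → MISS  vc=[34]
6: 0xde (blk 55, set 7) → MISS  vc=[34]
7: 0x6e (blk 27, set 3) → MISS  vc=[34, 19]
8: 0x88 (blk 34, set 2) → VC-HIT  vc=[26, 19]
9: 0x2c (blk 11, set 3) → MISS  vc=[26, 19, 27]
10: 0x4e (blk 19, set 3) → VC-HIT  vc=[26, 11, 27]
11: 0x2d (blk 11, set 3) → VC-HIT  vc=[26, 19, 27]

VC = [26, 19, 27]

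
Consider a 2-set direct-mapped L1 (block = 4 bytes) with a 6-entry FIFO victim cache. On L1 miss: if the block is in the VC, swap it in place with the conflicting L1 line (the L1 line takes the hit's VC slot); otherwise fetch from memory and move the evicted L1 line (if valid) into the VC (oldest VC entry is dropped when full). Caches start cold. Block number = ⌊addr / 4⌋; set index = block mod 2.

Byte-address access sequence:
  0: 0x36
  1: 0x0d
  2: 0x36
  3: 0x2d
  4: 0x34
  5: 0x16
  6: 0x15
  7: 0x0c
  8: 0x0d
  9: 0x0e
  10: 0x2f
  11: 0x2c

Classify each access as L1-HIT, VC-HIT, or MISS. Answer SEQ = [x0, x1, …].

  [0] addr=0x36 blk=13 s=1: MISS | VC []
  [1] addr=0xd blk=3 s=1: MISS | VC [13]
  [2] addr=0x36 blk=13 s=1: VC-HIT | VC [3]
  [3] addr=0x2d blk=11 s=1: MISS | VC [3, 13]
  [4] addr=0x34 blk=13 s=1: VC-HIT | VC [3, 11]
  [5] addr=0x16 blk=5 s=1: MISS | VC [3, 11, 13]
  [6] addr=0x15 blk=5 s=1: L1-HIT | VC [3, 11, 13]
  [7] addr=0xc blk=3 s=1: VC-HIT | VC [5, 11, 13]
  [8] addr=0xd blk=3 s=1: L1-HIT | VC [5, 11, 13]
  [9] addr=0xe blk=3 s=1: L1-HIT | VC [5, 11, 13]
  [10] addr=0x2f blk=11 s=1: VC-HIT | VC [5, 3, 13]
  [11] addr=0x2c blk=11 s=1: L1-HIT | VC [5, 3, 13]

SEQ = [MISS, MISS, VC-HIT, MISS, VC-HIT, MISS, L1-HIT, VC-HIT, L1-HIT, L1-HIT, VC-HIT, L1-HIT]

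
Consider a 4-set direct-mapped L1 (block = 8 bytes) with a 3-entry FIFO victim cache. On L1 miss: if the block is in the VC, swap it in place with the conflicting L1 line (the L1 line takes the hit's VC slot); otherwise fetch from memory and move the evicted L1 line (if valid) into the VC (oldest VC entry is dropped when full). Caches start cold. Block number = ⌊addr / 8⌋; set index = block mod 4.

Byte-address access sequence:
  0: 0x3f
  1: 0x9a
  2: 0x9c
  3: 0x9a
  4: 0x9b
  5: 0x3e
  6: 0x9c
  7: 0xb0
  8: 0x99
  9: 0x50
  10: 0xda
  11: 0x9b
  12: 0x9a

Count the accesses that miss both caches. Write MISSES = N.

  [0] addr=0x3f blk=7 s=3: MISS | VC []
  [1] addr=0x9a blk=19 s=3: MISS | VC [7]
  [2] addr=0x9c blk=19 s=3: L1-HIT | VC [7]
  [3] addr=0x9a blk=19 s=3: L1-HIT | VC [7]
  [4] addr=0x9b blk=19 s=3: L1-HIT | VC [7]
  [5] addr=0x3e blk=7 s=3: VC-HIT | VC [19]
  [6] addr=0x9c blk=19 s=3: VC-HIT | VC [7]
  [7] addr=0xb0 blk=22 s=2: MISS | VC [7]
  [8] addr=0x99 blk=19 s=3: L1-HIT | VC [7]
  [9] addr=0x50 blk=10 s=2: MISS | VC [7, 22]
  [10] addr=0xda blk=27 s=3: MISS | VC [7, 22, 19]
  [11] addr=0x9b blk=19 s=3: VC-HIT | VC [7, 22, 27]
  [12] addr=0x9a blk=19 s=3: L1-HIT | VC [7, 22, 27]

MISSES = 5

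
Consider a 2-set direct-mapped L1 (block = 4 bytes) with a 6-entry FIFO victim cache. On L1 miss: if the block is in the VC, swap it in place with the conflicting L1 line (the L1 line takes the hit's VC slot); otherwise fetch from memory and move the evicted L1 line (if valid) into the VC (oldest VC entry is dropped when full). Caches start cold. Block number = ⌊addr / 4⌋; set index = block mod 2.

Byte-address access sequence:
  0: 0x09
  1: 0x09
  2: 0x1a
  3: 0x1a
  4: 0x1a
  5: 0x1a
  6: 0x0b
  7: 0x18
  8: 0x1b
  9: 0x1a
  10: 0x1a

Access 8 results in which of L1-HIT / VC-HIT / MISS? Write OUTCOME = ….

  [0] addr=0x9 blk=2 s=0: MISS | VC []
  [1] addr=0x9 blk=2 s=0: L1-HIT | VC []
  [2] addr=0x1a blk=6 s=0: MISS | VC [2]
  [3] addr=0x1a blk=6 s=0: L1-HIT | VC [2]
  [4] addr=0x1a blk=6 s=0: L1-HIT | VC [2]
  [5] addr=0x1a blk=6 s=0: L1-HIT | VC [2]
  [6] addr=0xb blk=2 s=0: VC-HIT | VC [6]
  [7] addr=0x18 blk=6 s=0: VC-HIT | VC [2]
  [8] addr=0x1b blk=6 s=0: L1-HIT | VC [2]
  [9] addr=0x1a blk=6 s=0: L1-HIT | VC [2]
  [10] addr=0x1a blk=6 s=0: L1-HIT | VC [2]

OUTCOME = L1-HIT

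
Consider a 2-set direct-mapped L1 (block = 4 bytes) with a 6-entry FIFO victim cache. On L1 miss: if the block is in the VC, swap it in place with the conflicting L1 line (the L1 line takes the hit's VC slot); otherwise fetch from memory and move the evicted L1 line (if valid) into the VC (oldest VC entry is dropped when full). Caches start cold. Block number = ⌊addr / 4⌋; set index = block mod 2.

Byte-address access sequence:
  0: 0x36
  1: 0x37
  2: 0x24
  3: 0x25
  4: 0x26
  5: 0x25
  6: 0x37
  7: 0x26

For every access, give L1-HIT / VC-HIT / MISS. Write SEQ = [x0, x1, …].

SEQ = [MISS, L1-HIT, MISS, L1-HIT, L1-HIT, L1-HIT, VC-HIT, VC-HIT]

#0 0x36→b13/s1 MISS; vc=[]
#1 0x37→b13/s1 L1-HIT; vc=[]
#2 0x24→b9/s1 MISS; vc=[13]
#3 0x25→b9/s1 L1-HIT; vc=[13]
#4 0x26→b9/s1 L1-HIT; vc=[13]
#5 0x25→b9/s1 L1-HIT; vc=[13]
#6 0x37→b13/s1 VC-HIT; vc=[9]
#7 0x26→b9/s1 VC-HIT; vc=[13]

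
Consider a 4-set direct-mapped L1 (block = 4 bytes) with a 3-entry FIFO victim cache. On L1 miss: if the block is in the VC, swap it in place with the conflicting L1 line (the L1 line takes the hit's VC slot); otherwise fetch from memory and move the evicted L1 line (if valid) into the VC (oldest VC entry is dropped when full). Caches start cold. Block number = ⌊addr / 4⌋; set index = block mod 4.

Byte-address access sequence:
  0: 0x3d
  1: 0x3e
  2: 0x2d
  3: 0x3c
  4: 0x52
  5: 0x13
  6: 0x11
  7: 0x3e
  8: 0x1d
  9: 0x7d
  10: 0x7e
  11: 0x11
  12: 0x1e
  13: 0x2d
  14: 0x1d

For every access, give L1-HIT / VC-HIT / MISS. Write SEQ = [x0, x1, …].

#0 0x3d→b15/s3 MISS; vc=[]
#1 0x3e→b15/s3 L1-HIT; vc=[]
#2 0x2d→b11/s3 MISS; vc=[15]
#3 0x3c→b15/s3 VC-HIT; vc=[11]
#4 0x52→b20/s0 MISS; vc=[11]
#5 0x13→b4/s0 MISS; vc=[11,20]
#6 0x11→b4/s0 L1-HIT; vc=[11,20]
#7 0x3e→b15/s3 L1-HIT; vc=[11,20]
#8 0x1d→b7/s3 MISS; vc=[11,20,15]
#9 0x7d→b31/s3 MISS; vc=[20,15,7]
#10 0x7e→b31/s3 L1-HIT; vc=[20,15,7]
#11 0x11→b4/s0 L1-HIT; vc=[20,15,7]
#12 0x1e→b7/s3 VC-HIT; vc=[20,15,31]
#13 0x2d→b11/s3 MISS; vc=[15,31,7]
#14 0x1d→b7/s3 VC-HIT; vc=[15,31,11]

SEQ = [MISS, L1-HIT, MISS, VC-HIT, MISS, MISS, L1-HIT, L1-HIT, MISS, MISS, L1-HIT, L1-HIT, VC-HIT, MISS, VC-HIT]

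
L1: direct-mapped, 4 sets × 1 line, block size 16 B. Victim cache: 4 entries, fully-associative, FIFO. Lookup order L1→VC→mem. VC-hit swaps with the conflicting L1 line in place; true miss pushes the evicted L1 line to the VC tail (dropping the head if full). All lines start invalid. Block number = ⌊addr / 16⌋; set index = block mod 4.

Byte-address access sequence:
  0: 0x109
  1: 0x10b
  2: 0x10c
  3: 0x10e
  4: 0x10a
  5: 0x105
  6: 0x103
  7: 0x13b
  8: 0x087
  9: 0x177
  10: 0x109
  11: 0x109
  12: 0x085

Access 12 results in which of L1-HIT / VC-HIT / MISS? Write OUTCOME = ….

#0 0x109→b16/s0 MISS; vc=[]
#1 0x10b→b16/s0 L1-HIT; vc=[]
#2 0x10c→b16/s0 L1-HIT; vc=[]
#3 0x10e→b16/s0 L1-HIT; vc=[]
#4 0x10a→b16/s0 L1-HIT; vc=[]
#5 0x105→b16/s0 L1-HIT; vc=[]
#6 0x103→b16/s0 L1-HIT; vc=[]
#7 0x13b→b19/s3 MISS; vc=[]
#8 0x87→b8/s0 MISS; vc=[16]
#9 0x177→b23/s3 MISS; vc=[16,19]
#10 0x109→b16/s0 VC-HIT; vc=[8,19]
#11 0x109→b16/s0 L1-HIT; vc=[8,19]
#12 0x85→b8/s0 VC-HIT; vc=[16,19]

OUTCOME = VC-HIT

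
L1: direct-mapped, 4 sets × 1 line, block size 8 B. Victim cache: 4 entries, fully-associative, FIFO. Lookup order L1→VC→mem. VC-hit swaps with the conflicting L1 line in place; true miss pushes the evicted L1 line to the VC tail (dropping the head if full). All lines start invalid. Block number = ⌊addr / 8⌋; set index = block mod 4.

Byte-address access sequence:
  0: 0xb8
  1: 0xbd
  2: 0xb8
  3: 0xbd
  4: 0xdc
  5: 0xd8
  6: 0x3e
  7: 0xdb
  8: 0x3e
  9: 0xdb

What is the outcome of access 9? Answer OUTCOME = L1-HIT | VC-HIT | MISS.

  [0] addr=0xb8 blk=23 s=3: MISS | VC []
  [1] addr=0xbd blk=23 s=3: L1-HIT | VC []
  [2] addr=0xb8 blk=23 s=3: L1-HIT | VC []
  [3] addr=0xbd blk=23 s=3: L1-HIT | VC []
  [4] addr=0xdc blk=27 s=3: MISS | VC [23]
  [5] addr=0xd8 blk=27 s=3: L1-HIT | VC [23]
  [6] addr=0x3e blk=7 s=3: MISS | VC [23, 27]
  [7] addr=0xdb blk=27 s=3: VC-HIT | VC [23, 7]
  [8] addr=0x3e blk=7 s=3: VC-HIT | VC [23, 27]
  [9] addr=0xdb blk=27 s=3: VC-HIT | VC [23, 7]

OUTCOME = VC-HIT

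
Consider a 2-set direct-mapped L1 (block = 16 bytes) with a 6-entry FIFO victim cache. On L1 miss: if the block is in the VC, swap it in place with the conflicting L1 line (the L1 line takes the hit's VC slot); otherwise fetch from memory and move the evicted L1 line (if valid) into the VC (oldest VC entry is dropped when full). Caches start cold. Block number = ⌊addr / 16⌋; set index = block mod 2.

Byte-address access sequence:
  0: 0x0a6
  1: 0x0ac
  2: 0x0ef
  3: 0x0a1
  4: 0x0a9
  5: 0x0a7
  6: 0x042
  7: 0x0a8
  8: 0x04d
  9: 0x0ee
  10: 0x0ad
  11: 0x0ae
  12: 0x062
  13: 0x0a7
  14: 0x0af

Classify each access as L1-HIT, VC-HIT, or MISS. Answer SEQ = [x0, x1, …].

SEQ = [MISS, L1-HIT, MISS, VC-HIT, L1-HIT, L1-HIT, MISS, VC-HIT, VC-HIT, VC-HIT, VC-HIT, L1-HIT, MISS, VC-HIT, L1-HIT]

  [0] addr=0xa6 blk=10 s=0: MISS | VC []
  [1] addr=0xac blk=10 s=0: L1-HIT | VC []
  [2] addr=0xef blk=14 s=0: MISS | VC [10]
  [3] addr=0xa1 blk=10 s=0: VC-HIT | VC [14]
  [4] addr=0xa9 blk=10 s=0: L1-HIT | VC [14]
  [5] addr=0xa7 blk=10 s=0: L1-HIT | VC [14]
  [6] addr=0x42 blk=4 s=0: MISS | VC [14, 10]
  [7] addr=0xa8 blk=10 s=0: VC-HIT | VC [14, 4]
  [8] addr=0x4d blk=4 s=0: VC-HIT | VC [14, 10]
  [9] addr=0xee blk=14 s=0: VC-HIT | VC [4, 10]
  [10] addr=0xad blk=10 s=0: VC-HIT | VC [4, 14]
  [11] addr=0xae blk=10 s=0: L1-HIT | VC [4, 14]
  [12] addr=0x62 blk=6 s=0: MISS | VC [4, 14, 10]
  [13] addr=0xa7 blk=10 s=0: VC-HIT | VC [4, 14, 6]
  [14] addr=0xaf blk=10 s=0: L1-HIT | VC [4, 14, 6]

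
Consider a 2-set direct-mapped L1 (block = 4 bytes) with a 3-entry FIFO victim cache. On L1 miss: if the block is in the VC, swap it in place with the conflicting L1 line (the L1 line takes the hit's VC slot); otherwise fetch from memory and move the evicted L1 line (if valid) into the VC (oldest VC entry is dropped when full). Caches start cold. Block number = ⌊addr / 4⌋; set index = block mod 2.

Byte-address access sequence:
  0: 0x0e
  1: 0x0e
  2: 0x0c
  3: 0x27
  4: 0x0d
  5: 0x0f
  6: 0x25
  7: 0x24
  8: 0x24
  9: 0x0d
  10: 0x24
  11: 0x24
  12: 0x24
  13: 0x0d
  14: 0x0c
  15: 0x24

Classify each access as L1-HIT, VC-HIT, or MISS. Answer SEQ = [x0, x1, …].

SEQ = [MISS, L1-HIT, L1-HIT, MISS, VC-HIT, L1-HIT, VC-HIT, L1-HIT, L1-HIT, VC-HIT, VC-HIT, L1-HIT, L1-HIT, VC-HIT, L1-HIT, VC-HIT]

  [0] addr=0xe blk=3 s=1: MISS | VC []
  [1] addr=0xe blk=3 s=1: L1-HIT | VC []
  [2] addr=0xc blk=3 s=1: L1-HIT | VC []
  [3] addr=0x27 blk=9 s=1: MISS | VC [3]
  [4] addr=0xd blk=3 s=1: VC-HIT | VC [9]
  [5] addr=0xf blk=3 s=1: L1-HIT | VC [9]
  [6] addr=0x25 blk=9 s=1: VC-HIT | VC [3]
  [7] addr=0x24 blk=9 s=1: L1-HIT | VC [3]
  [8] addr=0x24 blk=9 s=1: L1-HIT | VC [3]
  [9] addr=0xd blk=3 s=1: VC-HIT | VC [9]
  [10] addr=0x24 blk=9 s=1: VC-HIT | VC [3]
  [11] addr=0x24 blk=9 s=1: L1-HIT | VC [3]
  [12] addr=0x24 blk=9 s=1: L1-HIT | VC [3]
  [13] addr=0xd blk=3 s=1: VC-HIT | VC [9]
  [14] addr=0xc blk=3 s=1: L1-HIT | VC [9]
  [15] addr=0x24 blk=9 s=1: VC-HIT | VC [3]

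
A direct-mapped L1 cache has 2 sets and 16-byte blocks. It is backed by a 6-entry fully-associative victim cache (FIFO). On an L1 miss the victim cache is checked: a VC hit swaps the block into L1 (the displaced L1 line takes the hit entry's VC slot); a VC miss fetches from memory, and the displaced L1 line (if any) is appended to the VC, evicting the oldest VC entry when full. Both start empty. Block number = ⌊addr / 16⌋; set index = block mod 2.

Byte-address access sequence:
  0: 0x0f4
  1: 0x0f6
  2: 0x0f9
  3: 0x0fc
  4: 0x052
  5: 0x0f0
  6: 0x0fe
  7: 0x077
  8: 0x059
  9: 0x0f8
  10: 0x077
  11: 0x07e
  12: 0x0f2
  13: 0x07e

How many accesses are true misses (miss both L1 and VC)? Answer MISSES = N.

#0 0xf4→b15/s1 MISS; vc=[]
#1 0xf6→b15/s1 L1-HIT; vc=[]
#2 0xf9→b15/s1 L1-HIT; vc=[]
#3 0xfc→b15/s1 L1-HIT; vc=[]
#4 0x52→b5/s1 MISS; vc=[15]
#5 0xf0→b15/s1 VC-HIT; vc=[5]
#6 0xfe→b15/s1 L1-HIT; vc=[5]
#7 0x77→b7/s1 MISS; vc=[5,15]
#8 0x59→b5/s1 VC-HIT; vc=[7,15]
#9 0xf8→b15/s1 VC-HIT; vc=[7,5]
#10 0x77→b7/s1 VC-HIT; vc=[15,5]
#11 0x7e→b7/s1 L1-HIT; vc=[15,5]
#12 0xf2→b15/s1 VC-HIT; vc=[7,5]
#13 0x7e→b7/s1 VC-HIT; vc=[15,5]

MISSES = 3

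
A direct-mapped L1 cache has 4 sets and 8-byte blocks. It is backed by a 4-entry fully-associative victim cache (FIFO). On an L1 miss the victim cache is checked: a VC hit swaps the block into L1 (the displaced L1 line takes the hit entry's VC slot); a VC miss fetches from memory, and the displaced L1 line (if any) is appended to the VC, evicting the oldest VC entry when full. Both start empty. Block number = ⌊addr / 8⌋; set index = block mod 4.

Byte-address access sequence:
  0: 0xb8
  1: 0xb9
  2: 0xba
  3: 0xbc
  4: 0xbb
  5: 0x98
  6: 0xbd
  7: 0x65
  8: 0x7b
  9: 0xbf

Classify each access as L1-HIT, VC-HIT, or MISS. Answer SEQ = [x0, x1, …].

#0 0xb8→b23/s3 MISS; vc=[]
#1 0xb9→b23/s3 L1-HIT; vc=[]
#2 0xba→b23/s3 L1-HIT; vc=[]
#3 0xbc→b23/s3 L1-HIT; vc=[]
#4 0xbb→b23/s3 L1-HIT; vc=[]
#5 0x98→b19/s3 MISS; vc=[23]
#6 0xbd→b23/s3 VC-HIT; vc=[19]
#7 0x65→b12/s0 MISS; vc=[19]
#8 0x7b→b15/s3 MISS; vc=[19,23]
#9 0xbf→b23/s3 VC-HIT; vc=[19,15]

SEQ = [MISS, L1-HIT, L1-HIT, L1-HIT, L1-HIT, MISS, VC-HIT, MISS, MISS, VC-HIT]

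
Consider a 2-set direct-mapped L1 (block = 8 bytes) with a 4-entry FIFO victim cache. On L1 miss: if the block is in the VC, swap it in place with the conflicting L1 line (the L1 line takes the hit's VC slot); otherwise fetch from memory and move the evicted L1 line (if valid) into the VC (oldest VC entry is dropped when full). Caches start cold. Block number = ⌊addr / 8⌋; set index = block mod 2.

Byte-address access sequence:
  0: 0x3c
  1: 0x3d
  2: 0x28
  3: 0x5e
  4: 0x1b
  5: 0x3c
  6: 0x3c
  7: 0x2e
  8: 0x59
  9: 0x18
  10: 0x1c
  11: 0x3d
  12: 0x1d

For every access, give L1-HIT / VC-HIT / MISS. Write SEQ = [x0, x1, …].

SEQ = [MISS, L1-HIT, MISS, MISS, MISS, VC-HIT, L1-HIT, VC-HIT, VC-HIT, VC-HIT, L1-HIT, VC-HIT, VC-HIT]

0: 0x3c (blk 7, set 1) → MISS  vc=[]
1: 0x3d (blk 7, set 1) → L1-HIT  vc=[]
2: 0x28 (blk 5, set 1) → MISS  vc=[7]
3: 0x5e (blk 11, set 1) → MISS  vc=[7, 5]
4: 0x1b (blk 3, set 1) → MISS  vc=[7, 5, 11]
5: 0x3c (blk 7, set 1) → VC-HIT  vc=[3, 5, 11]
6: 0x3c (blk 7, set 1) → L1-HIT  vc=[3, 5, 11]
7: 0x2e (blk 5, set 1) → VC-HIT  vc=[3, 7, 11]
8: 0x59 (blk 11, set 1) → VC-HIT  vc=[3, 7, 5]
9: 0x18 (blk 3, set 1) → VC-HIT  vc=[11, 7, 5]
10: 0x1c (blk 3, set 1) → L1-HIT  vc=[11, 7, 5]
11: 0x3d (blk 7, set 1) → VC-HIT  vc=[11, 3, 5]
12: 0x1d (blk 3, set 1) → VC-HIT  vc=[11, 7, 5]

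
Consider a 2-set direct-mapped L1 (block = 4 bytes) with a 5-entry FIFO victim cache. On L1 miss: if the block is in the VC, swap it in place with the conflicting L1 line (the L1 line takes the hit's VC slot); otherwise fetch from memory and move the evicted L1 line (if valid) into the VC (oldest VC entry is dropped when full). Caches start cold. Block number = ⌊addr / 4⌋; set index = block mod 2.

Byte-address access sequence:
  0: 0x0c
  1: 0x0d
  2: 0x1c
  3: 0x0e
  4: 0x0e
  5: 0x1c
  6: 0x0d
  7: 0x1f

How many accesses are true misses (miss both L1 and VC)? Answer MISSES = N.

#0 0xc→b3/s1 MISS; vc=[]
#1 0xd→b3/s1 L1-HIT; vc=[]
#2 0x1c→b7/s1 MISS; vc=[3]
#3 0xe→b3/s1 VC-HIT; vc=[7]
#4 0xe→b3/s1 L1-HIT; vc=[7]
#5 0x1c→b7/s1 VC-HIT; vc=[3]
#6 0xd→b3/s1 VC-HIT; vc=[7]
#7 0x1f→b7/s1 VC-HIT; vc=[3]

MISSES = 2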